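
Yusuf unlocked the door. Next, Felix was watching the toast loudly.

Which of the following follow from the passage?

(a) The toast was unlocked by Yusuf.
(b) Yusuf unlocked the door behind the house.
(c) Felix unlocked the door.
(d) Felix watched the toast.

(d)

(a) Not entailed — Yusuf unlocked the door, not the toast; the toast belongs to the watching event.
(b) Not entailed — 'behind the house' adds information not in the original event.
(c) Not entailed — the passage has Yusuf unlocking the door, not Felix.
(d) Entailed — 'watch' is an activity; 'was watching' entails that some watching happened, so 'watched' holds.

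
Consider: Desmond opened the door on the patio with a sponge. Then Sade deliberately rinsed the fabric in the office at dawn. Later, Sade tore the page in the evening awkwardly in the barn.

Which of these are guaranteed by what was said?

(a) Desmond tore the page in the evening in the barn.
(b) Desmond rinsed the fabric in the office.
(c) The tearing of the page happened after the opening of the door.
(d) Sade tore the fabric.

(c)

(a) Not entailed — the passage has Sade tearing the page, not Desmond.
(b) Not entailed — the passage has Sade rinsing the fabric, not Desmond.
(c) Entailed — the narrative places the opening before the tearing.
(d) Not entailed — Sade tore the page, not the fabric; the fabric belongs to the rinsing event.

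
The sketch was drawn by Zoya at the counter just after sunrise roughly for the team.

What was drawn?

'the sketch' marks the patient of the drawing event.

the sketch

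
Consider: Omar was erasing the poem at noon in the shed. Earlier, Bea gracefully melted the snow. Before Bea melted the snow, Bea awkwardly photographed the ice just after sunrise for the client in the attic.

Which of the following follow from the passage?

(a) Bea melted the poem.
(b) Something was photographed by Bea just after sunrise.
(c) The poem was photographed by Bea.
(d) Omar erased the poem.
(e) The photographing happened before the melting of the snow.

(b), (e)

(a) Not entailed — Bea melted the snow, not the poem; the poem belongs to the erasing event.
(b) Entailed — every conjunct here is already in the original photographing event.
(c) Not entailed — Bea photographed the ice, not the poem; the poem belongs to the erasing event.
(d) Not entailed — 'was erasing' is progressive on an accomplishment; it does not entail the completed 'erased'.
(e) Entailed — the narrative places the photographing before the melting.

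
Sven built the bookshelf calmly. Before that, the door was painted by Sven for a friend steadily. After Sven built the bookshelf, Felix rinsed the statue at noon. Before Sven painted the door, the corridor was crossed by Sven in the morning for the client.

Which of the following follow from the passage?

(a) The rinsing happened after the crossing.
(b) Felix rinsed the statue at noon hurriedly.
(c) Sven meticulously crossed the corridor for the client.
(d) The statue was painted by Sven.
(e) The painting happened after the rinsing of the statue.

(a) Entailed — the narrative places the crossing before the rinsing.
(b) Not entailed — 'hurriedly' adds information not in the original event.
(c) Not entailed — 'meticulously' adds information not in the original event.
(d) Not entailed — Sven painted the door, not the statue; the statue belongs to the rinsing event.
(e) Not entailed — the narrative places the painting before the rinsing, not after.

(a)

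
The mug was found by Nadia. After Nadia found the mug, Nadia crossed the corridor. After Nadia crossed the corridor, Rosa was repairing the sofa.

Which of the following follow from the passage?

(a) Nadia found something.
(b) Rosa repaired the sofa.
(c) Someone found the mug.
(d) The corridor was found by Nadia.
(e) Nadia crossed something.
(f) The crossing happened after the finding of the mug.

(a), (c), (e), (f)

(a) Entailed — the original entails any weakening of itself; this just generalizes the patient.
(b) Not entailed — 'was repairing' is progressive on an accomplishment; it does not entail the completed 'repaired'.
(c) Entailed — every conjunct here is already in the original finding event.
(d) Not entailed — Nadia found the mug, not the corridor; the corridor belongs to the crossing event.
(e) Entailed — this follows by dropping conjuncts from the crossing event's description.
(f) Entailed — the narrative places the finding before the crossing.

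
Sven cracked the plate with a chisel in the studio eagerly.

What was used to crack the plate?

'with a chisel' marks the instrument of the cracking event.

a chisel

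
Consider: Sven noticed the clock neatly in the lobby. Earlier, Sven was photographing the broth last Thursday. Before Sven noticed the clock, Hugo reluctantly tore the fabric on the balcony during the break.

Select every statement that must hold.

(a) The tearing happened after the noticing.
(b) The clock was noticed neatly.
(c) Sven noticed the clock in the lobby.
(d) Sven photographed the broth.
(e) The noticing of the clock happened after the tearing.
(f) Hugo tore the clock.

(a) Not entailed — the narrative places the tearing before the noticing, not after.
(b) Entailed — every conjunct here is already in the original noticing event.
(c) Entailed — every conjunct here is already in the original noticing event.
(d) Not entailed — 'was photographing' is progressive on an accomplishment; it does not entail the completed 'photographed'.
(e) Entailed — the narrative places the tearing before the noticing.
(f) Not entailed — Hugo tore the fabric, not the clock; the clock belongs to the noticing event.

(b), (c), (e)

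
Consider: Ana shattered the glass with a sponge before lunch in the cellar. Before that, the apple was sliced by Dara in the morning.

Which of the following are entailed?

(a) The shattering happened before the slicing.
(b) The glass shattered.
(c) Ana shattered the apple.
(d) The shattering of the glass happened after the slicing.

(a) Not entailed — the narrative places the slicing before the shattering, not after.
(b) Entailed — 'Ana shattered the glass' is causative; it entails the inchoative 'the glass shattered'.
(c) Not entailed — Ana shattered the glass, not the apple; the apple belongs to the slicing event.
(d) Entailed — the narrative places the slicing before the shattering.

(b), (d)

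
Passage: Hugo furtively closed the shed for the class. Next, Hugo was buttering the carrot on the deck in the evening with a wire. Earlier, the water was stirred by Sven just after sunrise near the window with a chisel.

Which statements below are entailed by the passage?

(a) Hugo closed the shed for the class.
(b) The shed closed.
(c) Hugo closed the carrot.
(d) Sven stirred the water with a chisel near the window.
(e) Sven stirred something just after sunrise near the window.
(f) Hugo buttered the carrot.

(a) Entailed — the original entails any weakening of itself; this just drops 'furtively'.
(b) Entailed — 'Hugo closed the shed' is causative; it entails the inchoative 'the shed closed'.
(c) Not entailed — Hugo closed the shed, not the carrot; the carrot belongs to the buttering event.
(d) Entailed — every conjunct here is already in the original stirring event.
(e) Entailed — every conjunct here is already in the original stirring event.
(f) Not entailed — 'was buttering' is progressive on an accomplishment; it does not entail the completed 'buttered'.

(a), (b), (d), (e)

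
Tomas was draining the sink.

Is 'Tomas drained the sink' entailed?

no

'was draining' is progressive; for an accomplishment like 'drain the sink', it doesn't entail completion.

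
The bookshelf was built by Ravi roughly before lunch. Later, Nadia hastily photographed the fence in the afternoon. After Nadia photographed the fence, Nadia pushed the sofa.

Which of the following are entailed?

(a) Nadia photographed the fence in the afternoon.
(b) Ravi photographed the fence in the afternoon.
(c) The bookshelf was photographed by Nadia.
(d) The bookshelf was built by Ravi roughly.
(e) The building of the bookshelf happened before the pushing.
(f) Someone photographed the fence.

(a), (d), (e), (f)

(a) Entailed — this follows by dropping conjuncts from the photographing event's description.
(b) Not entailed — the passage has Nadia photographing the fence, not Ravi.
(c) Not entailed — Nadia photographed the fence, not the bookshelf; the bookshelf belongs to the building event.
(d) Entailed — this follows by dropping conjuncts from the building event's description.
(e) Entailed — the narrative places the building before the pushing.
(f) Entailed — every conjunct here is already in the original photographing event.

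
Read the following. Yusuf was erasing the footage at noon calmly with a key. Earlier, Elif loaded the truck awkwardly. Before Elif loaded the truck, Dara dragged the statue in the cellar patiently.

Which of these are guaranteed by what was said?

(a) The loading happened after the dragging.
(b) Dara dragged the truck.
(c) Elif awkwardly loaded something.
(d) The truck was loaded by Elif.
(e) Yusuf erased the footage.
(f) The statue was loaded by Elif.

(a), (c), (d)

(a) Entailed — the narrative places the dragging before the loading.
(b) Not entailed — Dara dragged the statue, not the truck; the truck belongs to the loading event.
(c) Entailed — generalizing the patient leaves a sub-description the original still satisfies.
(d) Entailed — every conjunct here is already in the original loading event.
(e) Not entailed — 'was erasing' is progressive on an accomplishment; it does not entail the completed 'erased'.
(f) Not entailed — Elif loaded the truck, not the statue; the statue belongs to the dragging event.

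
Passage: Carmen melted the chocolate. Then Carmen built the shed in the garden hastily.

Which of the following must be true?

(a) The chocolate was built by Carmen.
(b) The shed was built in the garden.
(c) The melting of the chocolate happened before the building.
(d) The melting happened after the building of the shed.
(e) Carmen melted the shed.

(b), (c)

(a) Not entailed — Carmen built the shed, not the chocolate; the chocolate belongs to the melting event.
(b) Entailed — the original entails any weakening of itself; this just drops 'hastily' and generalizes the agent.
(c) Entailed — the narrative places the melting before the building.
(d) Not entailed — the narrative places the melting before the building, not after.
(e) Not entailed — Carmen melted the chocolate, not the shed; the shed belongs to the building event.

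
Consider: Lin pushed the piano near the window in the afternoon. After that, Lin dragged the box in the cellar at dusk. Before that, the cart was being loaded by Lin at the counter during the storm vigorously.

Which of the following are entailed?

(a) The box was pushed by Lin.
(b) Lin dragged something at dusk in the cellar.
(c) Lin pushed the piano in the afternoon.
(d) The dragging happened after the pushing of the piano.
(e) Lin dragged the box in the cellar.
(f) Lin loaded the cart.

(b), (c), (d), (e)

(a) Not entailed — Lin pushed the piano, not the box; the box belongs to the dragging event.
(b) Entailed — generalizing the patient leaves a sub-description the original still satisfies.
(c) Entailed — the original entails any weakening of itself; this just drops 'near the window'.
(d) Entailed — the narrative places the pushing before the dragging.
(e) Entailed — the original entails any weakening of itself; this just drops 'at dusk'.
(f) Not entailed — 'was loading' is progressive on an accomplishment; it does not entail the completed 'loaded'.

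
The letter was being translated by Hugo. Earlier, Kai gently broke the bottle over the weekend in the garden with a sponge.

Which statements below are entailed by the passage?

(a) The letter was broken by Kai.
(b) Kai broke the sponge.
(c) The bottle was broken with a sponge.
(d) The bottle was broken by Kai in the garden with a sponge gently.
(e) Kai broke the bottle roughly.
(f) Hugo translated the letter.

(a) Not entailed — Kai broke the bottle, not the letter; the letter belongs to the translating event.
(b) Not entailed — the sponge is the instrument, not what was broken.
(c) Entailed — every conjunct here is already in the original breaking event.
(d) Entailed — every conjunct here is already in the original breaking event.
(e) Not entailed — 'roughly' adds a manner not in (and inconsistent with) the original.
(f) Not entailed — 'was translating' is progressive on an accomplishment; it does not entail the completed 'translated'.

(c), (d)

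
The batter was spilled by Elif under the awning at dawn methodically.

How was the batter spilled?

'methodically' marks the manner of the spilling event.

methodically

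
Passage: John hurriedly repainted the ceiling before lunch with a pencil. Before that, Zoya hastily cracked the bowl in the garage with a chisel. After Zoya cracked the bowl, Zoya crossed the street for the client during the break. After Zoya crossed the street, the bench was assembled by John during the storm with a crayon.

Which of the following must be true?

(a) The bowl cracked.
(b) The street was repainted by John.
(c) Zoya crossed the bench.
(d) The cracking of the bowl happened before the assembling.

(a) Entailed — 'Zoya cracked the bowl' is causative; it entails the inchoative 'the bowl cracked'.
(b) Not entailed — John repainted the ceiling, not the street; the street belongs to the crossing event.
(c) Not entailed — Zoya crossed the street, not the bench; the bench belongs to the assembling event.
(d) Entailed — the narrative places the cracking before the assembling.

(a), (d)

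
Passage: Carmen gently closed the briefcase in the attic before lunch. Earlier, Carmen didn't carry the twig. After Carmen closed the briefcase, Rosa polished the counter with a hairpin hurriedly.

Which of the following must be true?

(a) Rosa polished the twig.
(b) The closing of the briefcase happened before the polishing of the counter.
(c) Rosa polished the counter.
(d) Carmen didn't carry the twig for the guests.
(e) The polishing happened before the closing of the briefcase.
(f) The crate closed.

(a) Not entailed — Rosa polished the counter, not the twig; the twig belongs to the carrying event.
(b) Entailed — the narrative places the closing before the polishing.
(c) Entailed — every conjunct here is already in the original polishing event.
(d) Entailed — under negation, adding a further restriction is entailed: if no such carrying event occurred, none occurred for the guests either.
(e) Not entailed — the narrative places the closing before the polishing, not after.
(f) Not entailed — the briefcase is what closed, not the crate.

(b), (c), (d)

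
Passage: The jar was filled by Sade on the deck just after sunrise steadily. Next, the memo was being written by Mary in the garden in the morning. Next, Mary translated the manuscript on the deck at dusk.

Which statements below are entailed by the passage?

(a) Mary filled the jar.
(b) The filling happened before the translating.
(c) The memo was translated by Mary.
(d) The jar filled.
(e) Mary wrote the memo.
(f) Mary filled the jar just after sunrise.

(a) Not entailed — the passage has Sade filling the jar, not Mary.
(b) Entailed — the narrative places the filling before the translating.
(c) Not entailed — Mary translated the manuscript, not the memo; the memo belongs to the writing event.
(d) Entailed — 'Sade filled the jar' is causative; it entails the inchoative 'the jar filled'.
(e) Not entailed — 'was writing' is progressive on an accomplishment; it does not entail the completed 'wrote'.
(f) Not entailed — the passage has Sade filling the jar, not Mary.

(b), (d)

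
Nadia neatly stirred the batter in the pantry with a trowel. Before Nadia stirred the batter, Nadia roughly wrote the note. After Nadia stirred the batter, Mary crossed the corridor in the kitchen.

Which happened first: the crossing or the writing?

The connectives place the writing before the crossing.

the writing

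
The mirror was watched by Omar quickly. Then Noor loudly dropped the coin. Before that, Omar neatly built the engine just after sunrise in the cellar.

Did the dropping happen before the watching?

no

The narrative orders the watching before the dropping.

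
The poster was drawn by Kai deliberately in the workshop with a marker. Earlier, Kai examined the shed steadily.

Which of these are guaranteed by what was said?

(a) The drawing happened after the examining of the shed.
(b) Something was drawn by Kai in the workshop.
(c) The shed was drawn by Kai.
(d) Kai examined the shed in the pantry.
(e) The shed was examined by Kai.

(a) Entailed — the narrative places the examining before the drawing.
(b) Entailed — the original entails any weakening of itself; this just drops 'with a marker', 'deliberately' and generalizes the patient.
(c) Not entailed — Kai drew the poster, not the shed; the shed belongs to the examining event.
(d) Not entailed — 'in the pantry' adds information not in the original event.
(e) Entailed — the original entails any weakening of itself; this just drops 'steadily'.

(a), (b), (e)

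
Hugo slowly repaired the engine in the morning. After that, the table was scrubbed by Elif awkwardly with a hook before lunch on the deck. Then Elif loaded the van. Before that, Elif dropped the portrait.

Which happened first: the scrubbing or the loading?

the scrubbing

The connectives place the scrubbing before the loading.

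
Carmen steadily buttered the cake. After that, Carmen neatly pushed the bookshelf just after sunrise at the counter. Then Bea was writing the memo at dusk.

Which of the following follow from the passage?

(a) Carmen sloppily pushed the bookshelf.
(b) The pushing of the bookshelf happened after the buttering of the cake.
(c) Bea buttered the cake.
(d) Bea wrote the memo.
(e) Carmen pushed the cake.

(a) Not entailed — 'sloppily' adds a manner not in (and inconsistent with) the original.
(b) Entailed — the narrative places the buttering before the pushing.
(c) Not entailed — the passage has Carmen buttering the cake, not Bea.
(d) Not entailed — 'was writing' is progressive on an accomplishment; it does not entail the completed 'wrote'.
(e) Not entailed — Carmen pushed the bookshelf, not the cake; the cake belongs to the buttering event.

(b)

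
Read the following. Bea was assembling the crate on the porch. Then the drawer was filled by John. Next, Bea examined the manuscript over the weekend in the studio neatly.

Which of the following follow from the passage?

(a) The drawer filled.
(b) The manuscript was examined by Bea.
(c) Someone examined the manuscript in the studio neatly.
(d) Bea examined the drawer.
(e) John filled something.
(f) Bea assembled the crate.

(a), (b), (c), (e)

(a) Entailed — 'John filled the drawer' is causative; it entails the inchoative 'the drawer filled'.
(b) Entailed — every conjunct here is already in the original examining event.
(c) Entailed — every conjunct here is already in the original examining event.
(d) Not entailed — Bea examined the manuscript, not the drawer; the drawer belongs to the filling event.
(e) Entailed — every conjunct here is already in the original filling event.
(f) Not entailed — 'was assembling' is progressive on an accomplishment; it does not entail the completed 'assembled'.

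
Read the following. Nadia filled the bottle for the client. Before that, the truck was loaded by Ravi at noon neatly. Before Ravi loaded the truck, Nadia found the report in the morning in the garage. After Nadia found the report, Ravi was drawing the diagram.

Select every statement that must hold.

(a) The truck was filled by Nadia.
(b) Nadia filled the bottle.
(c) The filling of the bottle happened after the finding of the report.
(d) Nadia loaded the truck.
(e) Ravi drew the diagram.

(a) Not entailed — Nadia filled the bottle, not the truck; the truck belongs to the loading event.
(b) Entailed — dropping 'for the client' leaves a sub-description the original still satisfies.
(c) Entailed — the narrative places the finding before the filling.
(d) Not entailed — the passage has Ravi loading the truck, not Nadia.
(e) Not entailed — 'was drawing' is progressive on an accomplishment; it does not entail the completed 'drew'.

(b), (c)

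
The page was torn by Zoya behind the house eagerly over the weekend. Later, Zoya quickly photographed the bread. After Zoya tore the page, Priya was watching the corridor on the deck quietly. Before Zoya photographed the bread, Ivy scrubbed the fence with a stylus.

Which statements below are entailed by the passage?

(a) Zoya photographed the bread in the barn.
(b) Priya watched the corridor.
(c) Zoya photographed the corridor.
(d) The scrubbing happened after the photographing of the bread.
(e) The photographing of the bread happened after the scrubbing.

(b), (e)

(a) Not entailed — 'in the barn' adds information not in the original event.
(b) Entailed — 'watch' is an activity; 'was watching' entails that some watching happened, so 'watched' holds.
(c) Not entailed — Zoya photographed the bread, not the corridor; the corridor belongs to the watching event.
(d) Not entailed — the narrative places the scrubbing before the photographing, not after.
(e) Entailed — the narrative places the scrubbing before the photographing.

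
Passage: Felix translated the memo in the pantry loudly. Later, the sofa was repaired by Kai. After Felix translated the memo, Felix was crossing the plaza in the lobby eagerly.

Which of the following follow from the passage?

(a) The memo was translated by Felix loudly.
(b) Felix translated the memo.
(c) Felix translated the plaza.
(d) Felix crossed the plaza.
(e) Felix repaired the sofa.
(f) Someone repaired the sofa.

(a), (b), (f)

(a) Entailed — dropping 'in the pantry' leaves a sub-description the original still satisfies.
(b) Entailed — this follows by dropping conjuncts from the translating event's description.
(c) Not entailed — Felix translated the memo, not the plaza; the plaza belongs to the crossing event.
(d) Not entailed — 'was crossing' is progressive on an accomplishment; it does not entail the completed 'crossed'.
(e) Not entailed — the passage has Kai repairing the sofa, not Felix.
(f) Entailed — generalizing the agent leaves a sub-description the original still satisfies.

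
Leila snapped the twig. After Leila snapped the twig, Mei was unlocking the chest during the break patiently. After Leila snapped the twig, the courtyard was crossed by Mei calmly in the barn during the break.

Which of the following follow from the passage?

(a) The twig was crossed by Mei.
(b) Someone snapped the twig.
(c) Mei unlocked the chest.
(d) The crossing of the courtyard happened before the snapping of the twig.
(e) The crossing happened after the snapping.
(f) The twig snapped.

(a) Not entailed — Mei crossed the courtyard, not the twig; the twig belongs to the snapping event.
(b) Entailed — this follows by dropping conjuncts from the snapping event's description.
(c) Not entailed — 'was unlocking' is progressive on an accomplishment; it does not entail the completed 'unlocked'.
(d) Not entailed — the narrative places the snapping before the crossing, not after.
(e) Entailed — the narrative places the snapping before the crossing.
(f) Entailed — 'Leila snapped the twig' is causative; it entails the inchoative 'the twig snapped'.

(b), (e), (f)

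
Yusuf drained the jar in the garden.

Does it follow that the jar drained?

'Yusuf drained the jar' is the causative; it entails the inchoative 'the jar drained'.

yes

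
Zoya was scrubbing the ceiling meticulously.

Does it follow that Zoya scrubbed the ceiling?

'scrub' is atelic; if Zoya was scrubbing the ceiling, then Zoya scrubbed the ceiling (for some time).

yes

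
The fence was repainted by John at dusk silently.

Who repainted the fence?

John

'John' marks the agent of the repainting event.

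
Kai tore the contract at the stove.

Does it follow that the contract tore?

yes

'Kai tore the contract' is the causative; it entails the inchoative 'the contract tore'.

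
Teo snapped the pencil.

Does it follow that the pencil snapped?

yes

'Teo snapped the pencil' is the causative; it entails the inchoative 'the pencil snapped'.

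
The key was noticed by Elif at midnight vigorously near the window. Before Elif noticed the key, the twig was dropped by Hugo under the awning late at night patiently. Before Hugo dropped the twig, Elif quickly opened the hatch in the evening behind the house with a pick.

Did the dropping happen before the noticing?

The narrative orders the dropping before the noticing.

yes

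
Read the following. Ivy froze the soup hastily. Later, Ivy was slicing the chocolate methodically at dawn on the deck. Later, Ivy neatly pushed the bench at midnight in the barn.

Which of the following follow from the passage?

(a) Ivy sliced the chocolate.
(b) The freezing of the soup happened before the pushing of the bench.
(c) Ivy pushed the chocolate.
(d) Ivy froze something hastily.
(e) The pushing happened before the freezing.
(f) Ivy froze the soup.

(a) Not entailed — 'was slicing' is progressive on an accomplishment; it does not entail the completed 'sliced'.
(b) Entailed — the narrative places the freezing before the pushing.
(c) Not entailed — Ivy pushed the bench, not the chocolate; the chocolate belongs to the slicing event.
(d) Entailed — the original entails any weakening of itself; this just generalizes the patient.
(e) Not entailed — the narrative places the freezing before the pushing, not after.
(f) Entailed — the original entails any weakening of itself; this just drops 'hastily'.

(b), (d), (f)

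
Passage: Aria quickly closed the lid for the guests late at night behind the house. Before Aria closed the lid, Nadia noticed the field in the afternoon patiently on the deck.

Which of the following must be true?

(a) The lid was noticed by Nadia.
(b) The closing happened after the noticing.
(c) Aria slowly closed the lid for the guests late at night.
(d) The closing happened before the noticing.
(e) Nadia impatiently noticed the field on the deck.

(b)

(a) Not entailed — Nadia noticed the field, not the lid; the lid belongs to the closing event.
(b) Entailed — the narrative places the noticing before the closing.
(c) Not entailed — 'slowly' adds a manner not in (and inconsistent with) the original.
(d) Not entailed — the narrative places the noticing before the closing, not after.
(e) Not entailed — 'impatiently' adds a manner not in (and inconsistent with) the original.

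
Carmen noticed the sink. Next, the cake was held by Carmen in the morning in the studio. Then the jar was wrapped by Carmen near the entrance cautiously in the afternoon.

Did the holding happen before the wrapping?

yes

The narrative orders the holding before the wrapping.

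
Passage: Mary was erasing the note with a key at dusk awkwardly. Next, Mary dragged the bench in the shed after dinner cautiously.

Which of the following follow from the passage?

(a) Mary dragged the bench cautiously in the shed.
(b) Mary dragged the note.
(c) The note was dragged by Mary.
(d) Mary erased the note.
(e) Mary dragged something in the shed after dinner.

(a) Entailed — the original entails any weakening of itself; this just drops 'after dinner'.
(b) Not entailed — Mary dragged the bench, not the note; the note belongs to the erasing event.
(c) Not entailed — Mary dragged the bench, not the note; the note belongs to the erasing event.
(d) Not entailed — 'was erasing' is progressive on an accomplishment; it does not entail the completed 'erased'.
(e) Entailed — dropping 'cautiously' and generalizing the patient leaves a sub-description the original still satisfies.

(a), (e)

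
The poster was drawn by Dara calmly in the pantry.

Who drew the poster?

'Dara' marks the agent of the drawing event.

Dara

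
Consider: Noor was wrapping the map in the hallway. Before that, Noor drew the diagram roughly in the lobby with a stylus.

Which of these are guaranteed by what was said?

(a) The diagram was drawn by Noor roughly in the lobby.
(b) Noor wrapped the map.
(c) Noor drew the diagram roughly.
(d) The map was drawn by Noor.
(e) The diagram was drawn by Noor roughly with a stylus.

(a) Entailed — the original entails any weakening of itself; this just drops 'with a stylus'.
(b) Not entailed — 'was wrapping' is progressive on an accomplishment; it does not entail the completed 'wrapped'.
(c) Entailed — dropping 'in the lobby', 'with a stylus' leaves a sub-description the original still satisfies.
(d) Not entailed — Noor drew the diagram, not the map; the map belongs to the wrapping event.
(e) Entailed — this follows by dropping conjuncts from the drawing event's description.

(a), (c), (e)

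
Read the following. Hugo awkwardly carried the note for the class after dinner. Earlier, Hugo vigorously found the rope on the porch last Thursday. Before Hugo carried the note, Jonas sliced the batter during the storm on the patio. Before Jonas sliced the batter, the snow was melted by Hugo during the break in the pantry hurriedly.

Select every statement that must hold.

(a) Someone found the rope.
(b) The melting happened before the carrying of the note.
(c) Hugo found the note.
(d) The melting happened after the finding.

(a) Entailed — dropping 'vigorously', 'last Thursday', 'on the porch' and generalizing the agent leaves a sub-description the original still satisfies.
(b) Entailed — the narrative places the melting before the carrying.
(c) Not entailed — Hugo found the rope, not the note; the note belongs to the carrying event.
(d) Not entailed — the narrative doesn't order the finding relative to the melting.

(a), (b)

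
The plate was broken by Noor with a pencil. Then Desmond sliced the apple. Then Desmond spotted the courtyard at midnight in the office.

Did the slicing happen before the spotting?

yes

The narrative orders the slicing before the spotting.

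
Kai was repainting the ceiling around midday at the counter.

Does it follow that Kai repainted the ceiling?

'was repainting' is progressive; for an accomplishment like 'repaint the ceiling', it doesn't entail completion.

no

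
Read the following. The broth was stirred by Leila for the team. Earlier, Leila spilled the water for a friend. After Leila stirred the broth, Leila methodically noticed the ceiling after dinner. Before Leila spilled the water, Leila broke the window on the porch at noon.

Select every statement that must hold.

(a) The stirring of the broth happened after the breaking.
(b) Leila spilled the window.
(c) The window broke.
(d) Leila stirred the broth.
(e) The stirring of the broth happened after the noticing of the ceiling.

(a) Entailed — the narrative places the breaking before the stirring.
(b) Not entailed — Leila spilled the water, not the window; the window belongs to the breaking event.
(c) Entailed — 'Leila broke the window' is causative; it entails the inchoative 'the window broke'.
(d) Entailed — the original entails any weakening of itself; this just drops 'for the team'.
(e) Not entailed — the narrative places the stirring before the noticing, not after.

(a), (c), (d)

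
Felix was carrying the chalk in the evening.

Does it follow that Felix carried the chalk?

'carry' is atelic; if Felix was carrying the chalk, then Felix carried the chalk (for some time).

yes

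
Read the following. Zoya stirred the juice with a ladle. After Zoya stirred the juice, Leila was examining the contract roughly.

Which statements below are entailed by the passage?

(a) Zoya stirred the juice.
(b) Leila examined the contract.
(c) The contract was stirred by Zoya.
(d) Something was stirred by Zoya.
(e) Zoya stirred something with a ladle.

(a) Entailed — every conjunct here is already in the original stirring event.
(b) Entailed — 'examine' is an activity; 'was examining' entails that some examining happened, so 'examined' holds.
(c) Not entailed — Zoya stirred the juice, not the contract; the contract belongs to the examining event.
(d) Entailed — every conjunct here is already in the original stirring event.
(e) Entailed — every conjunct here is already in the original stirring event.

(a), (b), (d), (e)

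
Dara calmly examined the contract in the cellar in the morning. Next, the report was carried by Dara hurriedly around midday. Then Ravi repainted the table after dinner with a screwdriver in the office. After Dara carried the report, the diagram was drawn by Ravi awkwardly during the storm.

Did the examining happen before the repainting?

yes

The narrative orders the examining before the repainting.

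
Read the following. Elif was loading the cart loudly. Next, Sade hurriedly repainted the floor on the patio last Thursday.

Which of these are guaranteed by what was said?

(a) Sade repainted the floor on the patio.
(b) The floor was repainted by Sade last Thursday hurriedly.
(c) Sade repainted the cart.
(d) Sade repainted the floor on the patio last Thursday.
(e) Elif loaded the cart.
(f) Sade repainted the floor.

(a), (b), (d), (f)

(a) Entailed — the original entails any weakening of itself; this just drops 'hurriedly', 'last Thursday'.
(b) Entailed — this follows by dropping conjuncts from the repainting event's description.
(c) Not entailed — Sade repainted the floor, not the cart; the cart belongs to the loading event.
(d) Entailed — the original entails any weakening of itself; this just drops 'hurriedly'.
(e) Not entailed — 'was loading' is progressive on an accomplishment; it does not entail the completed 'loaded'.
(f) Entailed — this follows by dropping conjuncts from the repainting event's description.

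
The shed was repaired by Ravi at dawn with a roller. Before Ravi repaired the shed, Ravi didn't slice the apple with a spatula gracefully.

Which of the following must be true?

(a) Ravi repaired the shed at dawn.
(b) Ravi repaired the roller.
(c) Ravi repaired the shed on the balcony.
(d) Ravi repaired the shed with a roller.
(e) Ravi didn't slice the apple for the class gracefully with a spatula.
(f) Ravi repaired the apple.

(a) Entailed — this follows by dropping conjuncts from the repairing event's description.
(b) Not entailed — the roller is the instrument, not what was repaired.
(c) Not entailed — 'on the balcony' adds information not in the original event.
(d) Entailed — every conjunct here is already in the original repairing event.
(e) Entailed — under negation, adding a further restriction is entailed: if no such slicing event occurred, none occurred for the class either.
(f) Not entailed — Ravi repaired the shed, not the apple; the apple belongs to the slicing event.

(a), (d), (e)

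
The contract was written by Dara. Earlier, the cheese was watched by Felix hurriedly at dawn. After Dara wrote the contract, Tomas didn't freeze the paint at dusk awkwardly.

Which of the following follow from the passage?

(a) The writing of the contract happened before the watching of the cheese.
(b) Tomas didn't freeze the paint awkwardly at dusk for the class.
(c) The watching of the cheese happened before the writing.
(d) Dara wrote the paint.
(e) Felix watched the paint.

(b), (c)

(a) Not entailed — the narrative places the watching before the writing, not after.
(b) Entailed — under negation, adding a further restriction is entailed: if no such freezing event occurred, none occurred for the class either.
(c) Entailed — the narrative places the watching before the writing.
(d) Not entailed — Dara wrote the contract, not the paint; the paint belongs to the freezing event.
(e) Not entailed — Felix watched the cheese, not the paint; the paint belongs to the freezing event.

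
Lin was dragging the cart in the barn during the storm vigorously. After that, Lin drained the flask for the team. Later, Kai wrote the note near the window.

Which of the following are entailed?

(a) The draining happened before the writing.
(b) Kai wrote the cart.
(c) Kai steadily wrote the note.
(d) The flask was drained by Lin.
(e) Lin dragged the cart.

(a) Entailed — the narrative places the draining before the writing.
(b) Not entailed — Kai wrote the note, not the cart; the cart belongs to the dragging event.
(c) Not entailed — 'steadily' adds information not in the original event.
(d) Entailed — every conjunct here is already in the original draining event.
(e) Entailed — 'drag' is an activity; 'was dragging' entails that some dragging happened, so 'dragged' holds.

(a), (d), (e)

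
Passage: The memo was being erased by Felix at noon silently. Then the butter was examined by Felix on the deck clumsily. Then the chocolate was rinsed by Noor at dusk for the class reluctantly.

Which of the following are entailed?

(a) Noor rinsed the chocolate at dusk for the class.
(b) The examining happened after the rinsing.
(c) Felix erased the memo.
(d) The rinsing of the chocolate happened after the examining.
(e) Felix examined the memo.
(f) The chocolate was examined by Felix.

(a), (d)

(a) Entailed — dropping 'reluctantly' leaves a sub-description the original still satisfies.
(b) Not entailed — the narrative places the examining before the rinsing, not after.
(c) Not entailed — 'was erasing' is progressive on an accomplishment; it does not entail the completed 'erased'.
(d) Entailed — the narrative places the examining before the rinsing.
(e) Not entailed — Felix examined the butter, not the memo; the memo belongs to the erasing event.
(f) Not entailed — Felix examined the butter, not the chocolate; the chocolate belongs to the rinsing event.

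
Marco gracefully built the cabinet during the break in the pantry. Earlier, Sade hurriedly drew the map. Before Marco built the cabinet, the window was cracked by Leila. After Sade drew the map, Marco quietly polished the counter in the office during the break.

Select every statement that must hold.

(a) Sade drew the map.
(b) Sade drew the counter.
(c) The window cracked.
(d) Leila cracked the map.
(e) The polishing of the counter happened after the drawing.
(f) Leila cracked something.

(a) Entailed — dropping 'hurriedly' leaves a sub-description the original still satisfies.
(b) Not entailed — Sade drew the map, not the counter; the counter belongs to the polishing event.
(c) Entailed — 'Leila cracked the window' is causative; it entails the inchoative 'the window cracked'.
(d) Not entailed — Leila cracked the window, not the map; the map belongs to the drawing event.
(e) Entailed — the narrative places the drawing before the polishing.
(f) Entailed — the original entails any weakening of itself; this just generalizes the patient.

(a), (c), (e), (f)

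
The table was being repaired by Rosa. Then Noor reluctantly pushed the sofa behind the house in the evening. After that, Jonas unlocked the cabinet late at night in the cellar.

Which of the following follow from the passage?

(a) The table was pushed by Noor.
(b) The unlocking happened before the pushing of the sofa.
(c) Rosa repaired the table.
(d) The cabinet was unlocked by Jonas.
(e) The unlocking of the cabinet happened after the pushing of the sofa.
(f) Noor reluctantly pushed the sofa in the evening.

(d), (e), (f)

(a) Not entailed — Noor pushed the sofa, not the table; the table belongs to the repairing event.
(b) Not entailed — the narrative places the pushing before the unlocking, not after.
(c) Not entailed — 'was repairing' is progressive on an accomplishment; it does not entail the completed 'repaired'.
(d) Entailed — the original entails any weakening of itself; this just drops 'in the cellar', 'late at night'.
(e) Entailed — the narrative places the pushing before the unlocking.
(f) Entailed — every conjunct here is already in the original pushing event.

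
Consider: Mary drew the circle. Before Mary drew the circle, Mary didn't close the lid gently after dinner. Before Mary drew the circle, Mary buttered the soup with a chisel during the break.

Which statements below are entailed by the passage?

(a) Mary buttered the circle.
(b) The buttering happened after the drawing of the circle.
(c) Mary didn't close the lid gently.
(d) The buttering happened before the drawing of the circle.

(a) Not entailed — Mary buttered the soup, not the circle; the circle belongs to the drawing event.
(b) Not entailed — the narrative places the buttering before the drawing, not after.
(c) Not entailed — dropping 'after dinner' under negation is not valid — the original leaves open that Mary closed the lid some other way.
(d) Entailed — the narrative places the buttering before the drawing.

(d)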